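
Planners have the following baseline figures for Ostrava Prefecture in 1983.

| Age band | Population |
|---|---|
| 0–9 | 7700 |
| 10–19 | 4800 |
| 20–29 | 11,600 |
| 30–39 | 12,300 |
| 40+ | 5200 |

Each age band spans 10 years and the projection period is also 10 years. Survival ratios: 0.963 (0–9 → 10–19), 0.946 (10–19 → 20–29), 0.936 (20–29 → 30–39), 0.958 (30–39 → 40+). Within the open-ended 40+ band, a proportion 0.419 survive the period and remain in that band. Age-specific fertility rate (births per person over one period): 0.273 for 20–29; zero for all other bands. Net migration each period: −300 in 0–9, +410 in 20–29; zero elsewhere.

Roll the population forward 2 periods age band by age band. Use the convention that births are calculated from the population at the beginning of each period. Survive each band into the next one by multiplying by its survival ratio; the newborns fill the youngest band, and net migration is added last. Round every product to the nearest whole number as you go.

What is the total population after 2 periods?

[period 1]
Births: 11600 * 0.273 = 3167
10–19: 7700 * 0.963 = 7415
20–29: 4800 * 0.946 = 4541
30–39: 11600 * 0.936 = 10858
40+: 12300 * 0.958 + 5200 * 0.419 = 11783 + 2179 = 13962
Net migration: 0–9 − 300 → 2867; 20–29 + 410 → 4951
Population now: 0–9=2867, 10–19=7415, 20–29=4951, 30–39=10858, 40+=13962
[period 2]
Births: 4951 * 0.273 = 1352
10–19: 2867 * 0.963 = 2761
20–29: 7415 * 0.946 = 7015
30–39: 4951 * 0.936 = 4634
40+: 10858 * 0.958 + 13962 * 0.419 = 10402 + 5850 = 16252
Net migration: 0–9 − 300 → 1052; 20–29 + 410 → 7425
Population now: 0–9=1052, 10–19=2761, 20–29=7425, 30–39=4634, 40+=16252
Total after period 2: 1052 + 2761 + 7425 + 4634 + 16252 = 32124

32124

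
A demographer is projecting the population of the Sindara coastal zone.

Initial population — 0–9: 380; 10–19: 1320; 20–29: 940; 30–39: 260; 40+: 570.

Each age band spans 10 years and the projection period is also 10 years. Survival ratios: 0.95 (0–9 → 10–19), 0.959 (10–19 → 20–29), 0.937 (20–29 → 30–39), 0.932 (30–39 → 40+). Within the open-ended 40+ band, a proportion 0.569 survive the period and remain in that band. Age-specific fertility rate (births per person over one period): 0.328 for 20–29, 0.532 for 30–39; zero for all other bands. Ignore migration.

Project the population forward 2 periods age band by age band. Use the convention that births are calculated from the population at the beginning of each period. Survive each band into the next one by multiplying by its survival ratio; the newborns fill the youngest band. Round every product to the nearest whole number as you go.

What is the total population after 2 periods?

[period 1]
Births: 940 × 0.328 = 308, 260 × 0.532 = 138 — total 446
10–19: 380 × 0.95 = 361
20–29: 1320 × 0.959 = 1266
30–39: 940 × 0.937 = 881
40+: 260 × 0.932 + 570 × 0.569 = 242 + 324 = 566
→ [446, 361, 1266, 881, 566]
[period 2]
Births: 1266 × 0.328 = 415, 881 × 0.532 = 469 — total 884
10–19: 446 × 0.95 = 424
20–29: 361 × 0.959 = 346
30–39: 1266 × 0.937 = 1186
40+: 881 × 0.932 + 566 × 0.569 = 821 + 322 = 1143
→ [884, 424, 346, 1186, 1143]
Total after period 2: 884 + 424 + 346 + 1186 + 1143 = 3983

3983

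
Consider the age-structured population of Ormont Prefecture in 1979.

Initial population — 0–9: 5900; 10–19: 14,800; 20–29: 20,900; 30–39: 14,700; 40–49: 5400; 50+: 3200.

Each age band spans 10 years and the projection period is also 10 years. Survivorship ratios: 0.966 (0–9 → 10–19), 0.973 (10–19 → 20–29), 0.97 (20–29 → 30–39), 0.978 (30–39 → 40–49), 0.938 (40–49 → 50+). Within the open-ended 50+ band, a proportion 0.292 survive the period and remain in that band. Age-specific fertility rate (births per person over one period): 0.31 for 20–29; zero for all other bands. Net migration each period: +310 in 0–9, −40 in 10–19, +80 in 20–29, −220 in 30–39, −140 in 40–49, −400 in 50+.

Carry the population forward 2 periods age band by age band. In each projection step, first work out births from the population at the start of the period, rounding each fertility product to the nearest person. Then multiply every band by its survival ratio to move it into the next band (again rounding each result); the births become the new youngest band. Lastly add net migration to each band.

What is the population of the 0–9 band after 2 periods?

[period 1]
Births: 20900 × 0.31 = 6479
10–19: 5900 × 0.966 = 5699
20–29: 14800 × 0.973 = 14400
30–39: 20900 × 0.97 = 20273
40–49: 14700 × 0.978 = 14377
50+: 5400 × 0.938 + 3200 × 0.292 = 5065 + 934 = 5999
Net migration: 0–9 + 310 → 6789; 10–19 − 40 → 5659; 20–29 + 80 → 14480; 30–39 − 220 → 20053; 40–49 − 140 → 14237; 50+ − 400 → 5599
→ [6789, 5659, 14480, 20053, 14237, 5599]
[period 2]
Births: 14480 × 0.31 = 4489
10–19: 6789 × 0.966 = 6558
20–29: 5659 × 0.973 = 5506
30–39: 14480 × 0.97 = 14046
40–49: 20053 × 0.978 = 19612
50+: 14237 × 0.938 + 5599 × 0.292 = 13354 + 1635 = 14989
Net migration: 0–9 + 310 → 4799; 10–19 − 40 → 6518; 20–29 + 80 → 5586; 30–39 − 220 → 13826; 40–49 − 140 → 19472; 50+ − 400 → 14589
→ [4799, 6518, 5586, 13826, 19472, 14589]

4799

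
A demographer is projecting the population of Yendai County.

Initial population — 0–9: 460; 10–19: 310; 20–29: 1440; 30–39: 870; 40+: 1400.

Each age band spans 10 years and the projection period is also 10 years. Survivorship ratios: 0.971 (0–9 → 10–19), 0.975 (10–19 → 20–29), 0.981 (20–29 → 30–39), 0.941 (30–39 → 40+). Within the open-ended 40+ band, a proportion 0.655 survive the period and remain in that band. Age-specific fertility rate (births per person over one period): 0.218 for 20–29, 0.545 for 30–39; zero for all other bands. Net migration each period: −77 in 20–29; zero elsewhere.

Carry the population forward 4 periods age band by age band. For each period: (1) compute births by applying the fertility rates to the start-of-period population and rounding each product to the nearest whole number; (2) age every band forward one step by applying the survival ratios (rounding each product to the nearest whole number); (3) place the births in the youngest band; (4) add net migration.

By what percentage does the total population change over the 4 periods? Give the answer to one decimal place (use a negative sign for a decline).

-23.9

Period 1.
Births: 1440 × 0.218 = 314, 870 × 0.545 = 474 ⇒ total 788
10–19: 460 × 0.971 = 447
20–29: 310 × 0.975 = 302
30–39: 1440 × 0.981 = 1413
40+: 870 × 0.941 + 1400 × 0.655 = 819 + 917 = 1736
Net migration: 20–29 − 77 → 225
→ [788, 447, 225, 1413, 1736]
Period 2.
Births: 225 × 0.218 = 49, 1413 × 0.545 = 770 ⇒ total 819
10–19: 788 × 0.971 = 765
20–29: 447 × 0.975 = 436
30–39: 225 × 0.981 = 221
40+: 1413 × 0.941 + 1736 × 0.655 = 1330 + 1137 = 2467
Net migration: 20–29 − 77 → 359
→ [819, 765, 359, 221, 2467]
Period 3.
Births: 359 × 0.218 = 78, 221 × 0.545 = 120 ⇒ total 198
10–19: 819 × 0.971 = 795
20–29: 765 × 0.975 = 746
30–39: 359 × 0.981 = 352
40+: 221 × 0.941 + 2467 × 0.655 = 208 + 1616 = 1824
Net migration: 20–29 − 77 → 669
→ [198, 795, 669, 352, 1824]
Period 4.
Births: 669 × 0.218 = 146, 352 × 0.545 = 192 ⇒ total 338
10–19: 198 × 0.971 = 192
20–29: 795 × 0.975 = 775
30–39: 669 × 0.981 = 656
40+: 352 × 0.941 + 1824 × 0.655 = 331 + 1195 = 1526
Net migration: 20–29 − 77 → 698
→ [338, 192, 698, 656, 1526]
Total: 4480 → 3410; change = -1070; percentage change = -23.9%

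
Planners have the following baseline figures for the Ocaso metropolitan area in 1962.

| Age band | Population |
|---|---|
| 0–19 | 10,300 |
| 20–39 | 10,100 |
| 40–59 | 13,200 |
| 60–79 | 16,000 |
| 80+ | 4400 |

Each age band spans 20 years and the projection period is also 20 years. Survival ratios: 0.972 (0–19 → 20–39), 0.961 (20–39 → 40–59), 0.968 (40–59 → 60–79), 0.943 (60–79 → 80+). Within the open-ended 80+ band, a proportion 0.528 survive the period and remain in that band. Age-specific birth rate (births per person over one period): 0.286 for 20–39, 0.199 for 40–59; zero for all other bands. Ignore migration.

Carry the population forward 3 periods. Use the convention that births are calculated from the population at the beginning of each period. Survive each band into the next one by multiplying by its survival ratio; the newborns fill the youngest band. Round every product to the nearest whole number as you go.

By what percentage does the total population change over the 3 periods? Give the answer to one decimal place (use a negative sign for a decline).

-21.0

Numbering the bands 1..5 from youngest to oldest:
— Period 1 —
Births: 10100 × 0.286 = 2889  |  13200 × 0.199 = 2627 → total 5516
Band 2: 10300 × 0.972 = 10012
Band 3: 10100 × 0.961 = 9706
Band 4: 13200 × 0.968 = 12778
Band 5: 16000 × 0.943 + 4400 × 0.528 = 15088 + 2323 = 17411
Population now: 0–19=5516, 20–39=10012, 40–59=9706, 60–79=12778, 80+=17411
— Period 2 —
Births: 10012 × 0.286 = 2863  |  9706 × 0.199 = 1931 → total 4794
Band 2: 5516 × 0.972 = 5362
Band 3: 10012 × 0.961 = 9622
Band 4: 9706 × 0.968 = 9395
Band 5: 12778 × 0.943 + 17411 × 0.528 = 12050 + 9193 = 21243
Population now: 0–19=4794, 20–39=5362, 40–59=9622, 60–79=9395, 80+=21243
— Period 3 —
Births: 5362 × 0.286 = 1534  |  9622 × 0.199 = 1915 → total 3449
Band 2: 4794 × 0.972 = 4660
Band 3: 5362 × 0.961 = 5153
Band 4: 9622 × 0.968 = 9314
Band 5: 9395 × 0.943 + 21243 × 0.528 = 8859 + 11216 = 20075
Population now: 0–19=3449, 20–39=4660, 40–59=5153, 60–79=9314, 80+=20075
Total: 54000 → 42651; change = -11349; percentage change = -21.0%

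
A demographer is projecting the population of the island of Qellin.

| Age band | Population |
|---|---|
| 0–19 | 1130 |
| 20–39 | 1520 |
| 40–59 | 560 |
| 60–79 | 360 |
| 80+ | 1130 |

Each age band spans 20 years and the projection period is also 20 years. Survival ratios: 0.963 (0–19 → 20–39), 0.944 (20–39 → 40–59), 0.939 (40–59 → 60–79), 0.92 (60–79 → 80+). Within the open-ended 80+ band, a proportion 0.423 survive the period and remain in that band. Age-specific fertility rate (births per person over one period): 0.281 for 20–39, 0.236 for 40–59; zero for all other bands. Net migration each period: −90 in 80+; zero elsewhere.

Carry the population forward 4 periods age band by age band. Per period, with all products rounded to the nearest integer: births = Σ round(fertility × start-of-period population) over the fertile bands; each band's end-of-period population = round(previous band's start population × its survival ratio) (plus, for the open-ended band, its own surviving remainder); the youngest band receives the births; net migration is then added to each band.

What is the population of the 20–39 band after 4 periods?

378

Period 1:
Births: 1520 × 0.281 = 427 ; 560 × 0.236 = 132 → total 559
20–39: 1130 × 0.963 = 1088
40–59: 1520 × 0.944 = 1435
60–79: 560 × 0.939 = 526
80+: 360 × 0.92 + 1130 × 0.423 = 331 + 478 = 809
Net migration: 80+ − 90 → 719
End of period: [559, 1088, 1435, 526, 719]
Period 2:
Births: 1088 × 0.281 = 306 ; 1435 × 0.236 = 339 → total 645
20–39: 559 × 0.963 = 538
40–59: 1088 × 0.944 = 1027
60–79: 1435 × 0.939 = 1347
80+: 526 × 0.92 + 719 × 0.423 = 484 + 304 = 788
Net migration: 80+ − 90 → 698
End of period: [645, 538, 1027, 1347, 698]
Period 3:
Births: 538 × 0.281 = 151 ; 1027 × 0.236 = 242 → total 393
20–39: 645 × 0.963 = 621
40–59: 538 × 0.944 = 508
60–79: 1027 × 0.939 = 964
80+: 1347 × 0.92 + 698 × 0.423 = 1239 + 295 = 1534
Net migration: 80+ − 90 → 1444
End of period: [393, 621, 508, 964, 1444]
Period 4:
Births: 621 × 0.281 = 175 ; 508 × 0.236 = 120 → total 295
20–39: 393 × 0.963 = 378
40–59: 621 × 0.944 = 586
60–79: 508 × 0.939 = 477
80+: 964 × 0.92 + 1444 × 0.423 = 887 + 611 = 1498
Net migration: 80+ − 90 → 1408
End of period: [295, 378, 586, 477, 1408]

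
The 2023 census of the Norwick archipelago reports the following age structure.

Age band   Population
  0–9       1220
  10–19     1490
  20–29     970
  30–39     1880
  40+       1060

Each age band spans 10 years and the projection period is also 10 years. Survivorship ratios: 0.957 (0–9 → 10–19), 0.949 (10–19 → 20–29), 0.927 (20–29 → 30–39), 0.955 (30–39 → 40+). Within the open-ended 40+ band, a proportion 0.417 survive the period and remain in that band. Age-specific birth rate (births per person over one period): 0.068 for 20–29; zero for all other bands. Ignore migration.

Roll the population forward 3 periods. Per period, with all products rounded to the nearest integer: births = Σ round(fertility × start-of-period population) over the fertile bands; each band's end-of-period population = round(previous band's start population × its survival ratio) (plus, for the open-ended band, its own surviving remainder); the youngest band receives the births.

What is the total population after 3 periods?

3253

— Period 1 —
Births: 970 * 0.068 = 66
10–19: 1220 * 0.957 = 1168
20–29: 1490 * 0.949 = 1414
30–39: 970 * 0.927 = 899
40+: 1880 * 0.955 + 1060 * 0.417 = 1795 + 442 = 2237
Population now: 0–9=66, 10–19=1168, 20–29=1414, 30–39=899, 40+=2237
— Period 2 —
Births: 1414 * 0.068 = 96
10–19: 66 * 0.957 = 63
20–29: 1168 * 0.949 = 1108
30–39: 1414 * 0.927 = 1311
40+: 899 * 0.955 + 2237 * 0.417 = 859 + 933 = 1792
Population now: 0–9=96, 10–19=63, 20–29=1108, 30–39=1311, 40+=1792
— Period 3 —
Births: 1108 * 0.068 = 75
10–19: 96 * 0.957 = 92
20–29: 63 * 0.949 = 60
30–39: 1108 * 0.927 = 1027
40+: 1311 * 0.955 + 1792 * 0.417 = 1252 + 747 = 1999
Population now: 0–9=75, 10–19=92, 20–29=60, 30–39=1027, 40+=1999
Total after period 3: 75 + 92 + 60 + 1027 + 1999 = 3253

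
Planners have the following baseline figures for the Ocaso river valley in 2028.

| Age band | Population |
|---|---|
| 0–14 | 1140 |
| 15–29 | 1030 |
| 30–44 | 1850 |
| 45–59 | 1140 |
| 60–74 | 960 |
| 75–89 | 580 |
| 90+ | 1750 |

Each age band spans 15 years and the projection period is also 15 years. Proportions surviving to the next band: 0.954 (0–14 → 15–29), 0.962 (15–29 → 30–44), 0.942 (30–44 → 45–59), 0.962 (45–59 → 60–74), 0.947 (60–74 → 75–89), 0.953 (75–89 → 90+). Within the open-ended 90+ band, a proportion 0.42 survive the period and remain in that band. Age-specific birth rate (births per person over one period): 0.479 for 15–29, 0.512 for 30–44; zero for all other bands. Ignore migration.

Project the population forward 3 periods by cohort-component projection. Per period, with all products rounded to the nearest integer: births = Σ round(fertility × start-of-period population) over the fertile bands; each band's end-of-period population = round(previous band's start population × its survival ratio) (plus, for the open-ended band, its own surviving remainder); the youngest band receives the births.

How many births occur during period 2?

— Period 1 —
Births: 1030 * 0.479 = 493  |  1850 * 0.512 = 947 — total 1440
15–29: 1140 * 0.954 = 1088
30–44: 1030 * 0.962 = 991
45–59: 1850 * 0.942 = 1743
60–74: 1140 * 0.962 = 1097
75–89: 960 * 0.947 = 909
90+: 580 * 0.953 + 1750 * 0.42 = 553 + 735 = 1288
→ [1440, 1088, 991, 1743, 1097, 909, 1288]
— Period 2 —
Births: 1088 * 0.479 = 521  |  991 * 0.512 = 507 — total 1028
15–29: 1440 * 0.954 = 1374
30–44: 1088 * 0.962 = 1047
45–59: 991 * 0.942 = 934
60–74: 1743 * 0.962 = 1677
75–89: 1097 * 0.947 = 1039
90+: 909 * 0.953 + 1288 * 0.42 = 866 + 541 = 1407
→ [1028, 1374, 1047, 934, 1677, 1039, 1407]

1028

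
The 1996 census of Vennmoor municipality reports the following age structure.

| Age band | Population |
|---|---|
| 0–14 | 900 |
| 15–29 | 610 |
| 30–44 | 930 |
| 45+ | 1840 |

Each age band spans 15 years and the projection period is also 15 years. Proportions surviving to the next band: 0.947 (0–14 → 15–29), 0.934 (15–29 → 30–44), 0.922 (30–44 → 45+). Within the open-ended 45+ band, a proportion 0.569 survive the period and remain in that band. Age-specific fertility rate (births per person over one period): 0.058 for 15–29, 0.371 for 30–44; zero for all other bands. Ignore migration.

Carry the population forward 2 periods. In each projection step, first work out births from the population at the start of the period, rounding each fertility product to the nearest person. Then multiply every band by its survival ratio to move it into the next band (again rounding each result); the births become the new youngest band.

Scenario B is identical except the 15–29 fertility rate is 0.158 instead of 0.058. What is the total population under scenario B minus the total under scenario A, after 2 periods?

144

Period 1:
Births: 610 × 0.058 = 35, 930 × 0.371 = 345 — total 380
15–29: 900 × 0.947 = 852
30–44: 610 × 0.934 = 570
45+: 930 × 0.922 + 1840 × 0.569 = 857 + 1047 = 1904
Population now: 0–14=380, 15–29=852, 30–44=570, 45+=1904
Period 2:
Births: 852 × 0.058 = 49, 570 × 0.371 = 211 — total 260
15–29: 380 × 0.947 = 360
30–44: 852 × 0.934 = 796
45+: 570 × 0.922 + 1904 × 0.569 = 526 + 1083 = 1609
Population now: 0–14=260, 15–29=360, 30–44=796, 45+=1609
Scenario A total after 2 periods: 3025
Scenario B projection —
Period 1:
Births: 610 × 0.158 = 96, 930 × 0.371 = 345 — total 441
15–29: 900 × 0.947 = 852
30–44: 610 × 0.934 = 570
45+: 930 × 0.922 + 1840 × 0.569 = 857 + 1047 = 1904
Population now: 0–14=441, 15–29=852, 30–44=570, 45+=1904
Period 2:
Births: 852 × 0.158 = 135, 570 × 0.371 = 211 — total 346
15–29: 441 × 0.947 = 418
30–44: 852 × 0.934 = 796
45+: 570 × 0.922 + 1904 × 0.569 = 526 + 1083 = 1609
Population now: 0–14=346, 15–29=418, 30–44=796, 45+=1609
Scenario B total after 2 periods: 3169
Difference B − A = 3169 − 3025 = 144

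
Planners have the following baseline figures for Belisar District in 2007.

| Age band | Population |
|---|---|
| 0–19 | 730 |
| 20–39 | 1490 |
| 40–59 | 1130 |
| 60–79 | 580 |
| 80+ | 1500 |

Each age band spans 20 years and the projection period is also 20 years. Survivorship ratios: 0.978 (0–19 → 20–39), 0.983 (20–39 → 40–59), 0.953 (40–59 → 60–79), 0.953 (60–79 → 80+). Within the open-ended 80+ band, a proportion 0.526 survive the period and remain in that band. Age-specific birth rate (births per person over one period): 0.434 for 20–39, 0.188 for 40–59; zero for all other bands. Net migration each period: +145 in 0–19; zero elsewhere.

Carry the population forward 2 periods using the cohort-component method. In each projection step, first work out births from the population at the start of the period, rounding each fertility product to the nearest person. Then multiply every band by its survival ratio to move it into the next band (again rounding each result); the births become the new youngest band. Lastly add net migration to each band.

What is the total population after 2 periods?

— Period 1 —
Births: 1490 * 0.434 = 647, 1130 * 0.188 = 212 → total 859
20–39: 730 * 0.978 = 714
40–59: 1490 * 0.983 = 1465
60–79: 1130 * 0.953 = 1077
80+: 580 * 0.953 + 1500 * 0.526 = 553 + 789 = 1342
Net migration: 0–19 + 145 → 1004
→ [1004, 714, 1465, 1077, 1342]
— Period 2 —
Births: 714 * 0.434 = 310, 1465 * 0.188 = 275 → total 585
20–39: 1004 * 0.978 = 982
40–59: 714 * 0.983 = 702
60–79: 1465 * 0.953 = 1396
80+: 1077 * 0.953 + 1342 * 0.526 = 1026 + 706 = 1732
Net migration: 0–19 + 145 → 730
→ [730, 982, 702, 1396, 1732]
Total after period 2: 730 + 982 + 702 + 1396 + 1732 = 5542

5542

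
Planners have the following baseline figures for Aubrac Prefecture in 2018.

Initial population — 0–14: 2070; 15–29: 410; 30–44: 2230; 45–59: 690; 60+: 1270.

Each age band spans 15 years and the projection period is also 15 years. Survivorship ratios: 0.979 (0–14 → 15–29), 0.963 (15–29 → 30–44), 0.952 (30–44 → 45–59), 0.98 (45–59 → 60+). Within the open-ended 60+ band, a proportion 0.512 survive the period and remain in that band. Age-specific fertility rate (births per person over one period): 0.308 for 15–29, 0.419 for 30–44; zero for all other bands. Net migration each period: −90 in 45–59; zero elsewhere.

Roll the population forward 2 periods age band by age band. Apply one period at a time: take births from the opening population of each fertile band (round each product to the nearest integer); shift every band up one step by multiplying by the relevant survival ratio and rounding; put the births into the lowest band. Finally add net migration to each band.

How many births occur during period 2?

790

Call the groups 1 to 5, youngest first.
Period 1:
Births: 410 × 0.308 = 126  |  2230 × 0.419 = 934 — total 1060
Group 2: 2070 × 0.979 = 2027
Group 3: 410 × 0.963 = 395
Group 4: 2230 × 0.952 = 2123
Group 5: 690 × 0.98 + 1270 × 0.512 = 676 + 650 = 1326
Net migration: Group 4 − 90 → 2033
End of period: [1060, 2027, 395, 2033, 1326]
Period 2:
Births: 2027 × 0.308 = 624  |  395 × 0.419 = 166 — total 790
Group 2: 1060 × 0.979 = 1038
Group 3: 2027 × 0.963 = 1952
Group 4: 395 × 0.952 = 376
Group 5: 2033 × 0.98 + 1326 × 0.512 = 1992 + 679 = 2671
Net migration: Group 4 − 90 → 286
End of period: [790, 1038, 1952, 286, 2671]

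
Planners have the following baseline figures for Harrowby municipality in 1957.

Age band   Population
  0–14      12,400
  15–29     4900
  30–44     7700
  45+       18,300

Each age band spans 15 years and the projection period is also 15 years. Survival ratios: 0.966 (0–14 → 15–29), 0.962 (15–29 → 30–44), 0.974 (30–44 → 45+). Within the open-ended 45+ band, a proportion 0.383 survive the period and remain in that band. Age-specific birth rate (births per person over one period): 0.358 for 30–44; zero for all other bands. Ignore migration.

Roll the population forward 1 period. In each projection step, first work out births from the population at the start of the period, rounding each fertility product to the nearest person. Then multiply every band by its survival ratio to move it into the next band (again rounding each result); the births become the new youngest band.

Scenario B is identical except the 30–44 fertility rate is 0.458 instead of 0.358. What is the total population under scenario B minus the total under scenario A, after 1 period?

770

Numbering the bands 1..4 from youngest to oldest:
— Period 1 —
Births: 7700 × 0.358 = 2757
Band 2: 12400 × 0.966 = 11978
Band 3: 4900 × 0.962 = 4714
Band 4: 7700 × 0.974 + 18300 × 0.383 = 7500 + 7009 = 14509
End of period: [2757, 11978, 4714, 14509]
Scenario A total after 1 period: 33958
Scenario B projection —
— Period 1 —
Births: 7700 × 0.458 = 3527
Band 2: 12400 × 0.966 = 11978
Band 3: 4900 × 0.962 = 4714
Band 4: 7700 × 0.974 + 18300 × 0.383 = 7500 + 7009 = 14509
End of period: [3527, 11978, 4714, 14509]
Scenario B total after 1 period: 34728
Difference B − A = 34728 − 33958 = 770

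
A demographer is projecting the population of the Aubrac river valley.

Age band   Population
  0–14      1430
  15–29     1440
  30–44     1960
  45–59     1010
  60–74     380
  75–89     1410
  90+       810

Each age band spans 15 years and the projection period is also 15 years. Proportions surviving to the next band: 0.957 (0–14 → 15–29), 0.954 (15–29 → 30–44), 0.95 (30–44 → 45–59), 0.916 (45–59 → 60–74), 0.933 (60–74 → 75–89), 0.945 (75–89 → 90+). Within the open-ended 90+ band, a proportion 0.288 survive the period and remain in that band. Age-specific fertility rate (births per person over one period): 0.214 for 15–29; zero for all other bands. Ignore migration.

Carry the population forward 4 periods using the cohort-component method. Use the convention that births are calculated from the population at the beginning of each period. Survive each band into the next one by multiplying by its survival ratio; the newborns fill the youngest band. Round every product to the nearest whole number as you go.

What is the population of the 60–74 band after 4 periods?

1137

Period 1:
Births: 1440 * 0.214 = 308
15–29: 1430 * 0.957 = 1369
30–44: 1440 * 0.954 = 1374
45–59: 1960 * 0.95 = 1862
60–74: 1010 * 0.916 = 925
75–89: 380 * 0.933 = 355
90+: 1410 * 0.945 + 810 * 0.288 = 1332 + 233 = 1565
Giving 308 / 1369 / 1374 / 1862 / 925 / 355 / 1565.
Period 2:
Births: 1369 * 0.214 = 293
15–29: 308 * 0.957 = 295
30–44: 1369 * 0.954 = 1306
45–59: 1374 * 0.95 = 1305
60–74: 1862 * 0.916 = 1706
75–89: 925 * 0.933 = 863
90+: 355 * 0.945 + 1565 * 0.288 = 335 + 451 = 786
Giving 293 / 295 / 1306 / 1305 / 1706 / 863 / 786.
Period 3:
Births: 295 * 0.214 = 63
15–29: 293 * 0.957 = 280
30–44: 295 * 0.954 = 281
45–59: 1306 * 0.95 = 1241
60–74: 1305 * 0.916 = 1195
75–89: 1706 * 0.933 = 1592
90+: 863 * 0.945 + 786 * 0.288 = 816 + 226 = 1042
Giving 63 / 280 / 281 / 1241 / 1195 / 1592 / 1042.
Period 4:
Births: 280 * 0.214 = 60
15–29: 63 * 0.957 = 60
30–44: 280 * 0.954 = 267
45–59: 281 * 0.95 = 267
60–74: 1241 * 0.916 = 1137
75–89: 1195 * 0.933 = 1115
90+: 1592 * 0.945 + 1042 * 0.288 = 1504 + 300 = 1804
Giving 60 / 60 / 267 / 267 / 1137 / 1115 / 1804.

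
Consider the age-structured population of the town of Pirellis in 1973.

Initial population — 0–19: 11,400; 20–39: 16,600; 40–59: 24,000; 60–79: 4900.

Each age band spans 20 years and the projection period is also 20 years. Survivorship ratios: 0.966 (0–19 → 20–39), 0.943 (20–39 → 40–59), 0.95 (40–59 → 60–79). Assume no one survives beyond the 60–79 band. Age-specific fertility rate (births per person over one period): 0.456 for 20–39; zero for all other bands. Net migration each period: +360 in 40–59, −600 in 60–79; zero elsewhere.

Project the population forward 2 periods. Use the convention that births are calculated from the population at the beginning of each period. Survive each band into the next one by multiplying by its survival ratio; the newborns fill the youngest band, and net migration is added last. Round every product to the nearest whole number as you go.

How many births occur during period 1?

7570

[period 1]
Births: 16600 × 0.456 = 7570
20–39: 11400 × 0.966 = 11012
40–59: 16600 × 0.943 = 15654
60–79: 24000 × 0.95 = 22800
Net migration: 40–59 + 360 → 16014; 60–79 − 600 → 22200
Population now: 0–19=7570, 20–39=11012, 40–59=16014, 60–79=22200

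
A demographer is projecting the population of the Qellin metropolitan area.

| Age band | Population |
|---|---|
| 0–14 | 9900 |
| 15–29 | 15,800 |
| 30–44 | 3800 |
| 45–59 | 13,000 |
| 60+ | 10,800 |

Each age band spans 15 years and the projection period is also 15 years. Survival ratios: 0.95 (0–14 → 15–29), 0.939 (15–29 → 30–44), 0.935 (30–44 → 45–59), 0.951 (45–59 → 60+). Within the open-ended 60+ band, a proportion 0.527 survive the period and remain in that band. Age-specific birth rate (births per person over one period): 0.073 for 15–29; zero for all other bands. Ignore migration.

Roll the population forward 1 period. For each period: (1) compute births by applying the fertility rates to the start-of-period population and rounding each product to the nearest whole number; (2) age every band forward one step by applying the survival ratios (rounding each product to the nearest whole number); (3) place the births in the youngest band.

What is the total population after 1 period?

47002

Numbering the groups 1..5 from youngest to oldest:
Period 1:
Births: 15800 × 0.073 = 1153
Group 2: 9900 × 0.95 = 9405
Group 3: 15800 × 0.939 = 14836
Group 4: 3800 × 0.935 = 3553
Group 5: 13000 × 0.951 + 10800 × 0.527 = 12363 + 5692 = 18055
→ [1153, 9405, 14836, 3553, 18055]
Total after period 1: 1153 + 9405 + 14836 + 3553 + 18055 = 47002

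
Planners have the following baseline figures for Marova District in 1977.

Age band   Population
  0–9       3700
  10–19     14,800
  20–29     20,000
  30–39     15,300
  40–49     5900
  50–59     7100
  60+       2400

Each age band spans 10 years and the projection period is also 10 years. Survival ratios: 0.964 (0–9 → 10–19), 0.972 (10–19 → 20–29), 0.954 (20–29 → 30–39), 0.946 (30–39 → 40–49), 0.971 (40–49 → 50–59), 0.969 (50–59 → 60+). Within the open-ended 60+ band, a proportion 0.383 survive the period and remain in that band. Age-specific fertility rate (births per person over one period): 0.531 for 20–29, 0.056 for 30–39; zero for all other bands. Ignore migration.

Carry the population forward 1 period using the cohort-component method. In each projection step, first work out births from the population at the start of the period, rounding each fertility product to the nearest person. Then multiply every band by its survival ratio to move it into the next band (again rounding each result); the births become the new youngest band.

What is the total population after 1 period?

76512

[period 1]
Births: 20000 * 0.531 = 10620  |  15300 * 0.056 = 857 ⇒ total 11477
10–19: 3700 * 0.964 = 3567
20–29: 14800 * 0.972 = 14386
30–39: 20000 * 0.954 = 19080
40–49: 15300 * 0.946 = 14474
50–59: 5900 * 0.971 = 5729
60+: 7100 * 0.969 + 2400 * 0.383 = 6880 + 919 = 7799
Giving 11477 / 3567 / 14386 / 19080 / 14474 / 5729 / 7799.
Total after period 1: 11477 + 3567 + 14386 + 19080 + 14474 + 5729 + 7799 = 76512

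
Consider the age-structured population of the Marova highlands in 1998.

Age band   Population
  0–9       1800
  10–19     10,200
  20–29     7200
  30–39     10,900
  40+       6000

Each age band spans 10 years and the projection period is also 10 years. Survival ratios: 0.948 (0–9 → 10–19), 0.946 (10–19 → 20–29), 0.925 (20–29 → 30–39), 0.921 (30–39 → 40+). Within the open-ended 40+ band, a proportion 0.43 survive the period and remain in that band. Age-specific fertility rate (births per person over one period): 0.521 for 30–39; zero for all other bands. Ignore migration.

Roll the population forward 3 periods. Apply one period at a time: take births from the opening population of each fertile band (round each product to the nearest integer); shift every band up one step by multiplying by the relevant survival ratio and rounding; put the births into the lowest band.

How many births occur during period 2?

Let band 1 be 0–9 through band 5 = 40+.
After projecting period 1:
Births: 10900 * 0.521 = 5679
Band 2: 1800 * 0.948 = 1706
Band 3: 10200 * 0.946 = 9649
Band 4: 7200 * 0.925 = 6660
Band 5: 10900 * 0.921 + 6000 * 0.43 = 10039 + 2580 = 12619
Population now: 0–9=5679, 10–19=1706, 20–29=9649, 30–39=6660, 40+=12619
After projecting period 2:
Births: 6660 * 0.521 = 3470
Band 2: 5679 * 0.948 = 5384
Band 3: 1706 * 0.946 = 1614
Band 4: 9649 * 0.925 = 8925
Band 5: 6660 * 0.921 + 12619 * 0.43 = 6134 + 5426 = 11560
Population now: 0–9=3470, 10–19=5384, 20–29=1614, 30–39=8925, 40+=11560

3470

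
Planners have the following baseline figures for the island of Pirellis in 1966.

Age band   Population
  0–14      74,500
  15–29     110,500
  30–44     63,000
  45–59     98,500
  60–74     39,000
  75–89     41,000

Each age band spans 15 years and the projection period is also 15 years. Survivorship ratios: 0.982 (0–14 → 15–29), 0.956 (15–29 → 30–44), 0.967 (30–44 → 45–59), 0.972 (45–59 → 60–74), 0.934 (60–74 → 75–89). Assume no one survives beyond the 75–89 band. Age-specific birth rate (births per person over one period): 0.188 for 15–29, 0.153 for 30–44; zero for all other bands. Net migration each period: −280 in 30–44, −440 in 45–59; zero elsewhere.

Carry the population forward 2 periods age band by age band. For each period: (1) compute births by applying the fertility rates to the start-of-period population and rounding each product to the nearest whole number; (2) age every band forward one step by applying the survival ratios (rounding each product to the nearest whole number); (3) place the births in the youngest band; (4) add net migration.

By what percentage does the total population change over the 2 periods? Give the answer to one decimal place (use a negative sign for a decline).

-11.1

Numbering the groups 1..6 from youngest to oldest:
Period 1.
Births: 110500 * 0.188 = 20774  |  63000 * 0.153 = 9639 — total 30413
Group 2: 74500 * 0.982 = 73159
Group 3: 110500 * 0.956 = 105638
Group 4: 63000 * 0.967 = 60921
Group 5: 98500 * 0.972 = 95742
Group 6: 39000 * 0.934 = 36426
Net migration: Group 3 − 280 → 105358; Group 4 − 440 → 60481
Giving 30413 / 73159 / 105358 / 60481 / 95742 / 36426.
Period 2.
Births: 73159 * 0.188 = 13754  |  105358 * 0.153 = 16120 — total 29874
Group 2: 30413 * 0.982 = 29866
Group 3: 73159 * 0.956 = 69940
Group 4: 105358 * 0.967 = 101881
Group 5: 60481 * 0.972 = 58788
Group 6: 95742 * 0.934 = 89423
Net migration: Group 3 − 280 → 69660; Group 4 − 440 → 101441
Giving 29874 / 29866 / 69660 / 101441 / 58788 / 89423.
Total: 426500 → 379052; change = -47448; percentage change = -11.1%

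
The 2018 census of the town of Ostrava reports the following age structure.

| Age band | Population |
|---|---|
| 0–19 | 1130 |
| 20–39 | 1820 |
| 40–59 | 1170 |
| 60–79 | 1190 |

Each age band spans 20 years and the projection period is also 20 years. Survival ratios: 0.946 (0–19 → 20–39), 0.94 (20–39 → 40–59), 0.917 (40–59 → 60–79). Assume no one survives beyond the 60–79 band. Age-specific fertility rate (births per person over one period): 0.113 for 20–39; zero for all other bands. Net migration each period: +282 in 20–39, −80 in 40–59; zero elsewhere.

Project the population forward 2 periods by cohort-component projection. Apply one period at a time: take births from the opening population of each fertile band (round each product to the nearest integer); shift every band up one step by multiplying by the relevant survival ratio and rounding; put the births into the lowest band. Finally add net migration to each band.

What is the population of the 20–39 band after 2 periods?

Let band 1 be 0–19 through band 4 = 60–79.
[period 1]
Births: 1820 * 0.113 = 206
Band 2: 1130 * 0.946 = 1069
Band 3: 1820 * 0.94 = 1711
Band 4: 1170 * 0.917 = 1073
Net migration: Band 2 + 282 → 1351; Band 3 − 80 → 1631
End of period: [206, 1351, 1631, 1073]
[period 2]
Births: 1351 * 0.113 = 153
Band 2: 206 * 0.946 = 195
Band 3: 1351 * 0.94 = 1270
Band 4: 1631 * 0.917 = 1496
Net migration: Band 2 + 282 → 477; Band 3 − 80 → 1190
End of period: [153, 477, 1190, 1496]

477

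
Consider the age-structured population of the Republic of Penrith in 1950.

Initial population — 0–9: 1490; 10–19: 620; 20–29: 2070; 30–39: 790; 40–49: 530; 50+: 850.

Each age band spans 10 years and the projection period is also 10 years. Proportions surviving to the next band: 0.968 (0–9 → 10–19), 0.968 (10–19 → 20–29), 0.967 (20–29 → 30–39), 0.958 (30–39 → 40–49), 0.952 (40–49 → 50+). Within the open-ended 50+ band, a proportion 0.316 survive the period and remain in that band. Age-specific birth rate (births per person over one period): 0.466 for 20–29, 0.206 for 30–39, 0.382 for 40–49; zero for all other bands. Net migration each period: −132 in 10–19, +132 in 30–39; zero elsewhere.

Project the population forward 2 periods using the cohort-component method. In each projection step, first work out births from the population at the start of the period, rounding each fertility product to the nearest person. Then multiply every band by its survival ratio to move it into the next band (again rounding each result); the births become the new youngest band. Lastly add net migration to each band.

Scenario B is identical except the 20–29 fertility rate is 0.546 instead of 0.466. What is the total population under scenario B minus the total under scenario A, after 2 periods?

Period 1:
Births: 2070 * 0.466 = 965 ; 790 * 0.206 = 163 ; 530 * 0.382 = 202 → total 1330
10–19: 1490 * 0.968 = 1442
20–29: 620 * 0.968 = 600
30–39: 2070 * 0.967 = 2002
40–49: 790 * 0.958 = 757
50+: 530 * 0.952 + 850 * 0.316 = 505 + 269 = 774
Net migration: 10–19 − 132 → 1310; 30–39 + 132 → 2134
Giving 1330 / 1310 / 600 / 2134 / 757 / 774.
Period 2:
Births: 600 * 0.466 = 280 ; 2134 * 0.206 = 440 ; 757 * 0.382 = 289 → total 1009
10–19: 1330 * 0.968 = 1287
20–29: 1310 * 0.968 = 1268
30–39: 600 * 0.967 = 580
40–49: 2134 * 0.958 = 2044
50+: 757 * 0.952 + 774 * 0.316 = 721 + 245 = 966
Net migration: 10–19 − 132 → 1155; 30–39 + 132 → 712
Giving 1009 / 1155 / 1268 / 712 / 2044 / 966.
Scenario A total after 2 periods: 7154
Scenario B projection —
Period 1:
Births: 2070 * 0.546 = 1130 ; 790 * 0.206 = 163 ; 530 * 0.382 = 202 → total 1495
10–19: 1490 * 0.968 = 1442
20–29: 620 * 0.968 = 600
30–39: 2070 * 0.967 = 2002
40–49: 790 * 0.958 = 757
50+: 530 * 0.952 + 850 * 0.316 = 505 + 269 = 774
Net migration: 10–19 − 132 → 1310; 30–39 + 132 → 2134
Giving 1495 / 1310 / 600 / 2134 / 757 / 774.
Period 2:
Births: 600 * 0.546 = 328 ; 2134 * 0.206 = 440 ; 757 * 0.382 = 289 → total 1057
10–19: 1495 * 0.968 = 1447
20–29: 1310 * 0.968 = 1268
30–39: 600 * 0.967 = 580
40–49: 2134 * 0.958 = 2044
50+: 757 * 0.952 + 774 * 0.316 = 721 + 245 = 966
Net migration: 10–19 − 132 → 1315; 30–39 + 132 → 712
Giving 1057 / 1315 / 1268 / 712 / 2044 / 966.
Scenario B total after 2 periods: 7362
Difference B − A = 7362 − 7154 = 208

208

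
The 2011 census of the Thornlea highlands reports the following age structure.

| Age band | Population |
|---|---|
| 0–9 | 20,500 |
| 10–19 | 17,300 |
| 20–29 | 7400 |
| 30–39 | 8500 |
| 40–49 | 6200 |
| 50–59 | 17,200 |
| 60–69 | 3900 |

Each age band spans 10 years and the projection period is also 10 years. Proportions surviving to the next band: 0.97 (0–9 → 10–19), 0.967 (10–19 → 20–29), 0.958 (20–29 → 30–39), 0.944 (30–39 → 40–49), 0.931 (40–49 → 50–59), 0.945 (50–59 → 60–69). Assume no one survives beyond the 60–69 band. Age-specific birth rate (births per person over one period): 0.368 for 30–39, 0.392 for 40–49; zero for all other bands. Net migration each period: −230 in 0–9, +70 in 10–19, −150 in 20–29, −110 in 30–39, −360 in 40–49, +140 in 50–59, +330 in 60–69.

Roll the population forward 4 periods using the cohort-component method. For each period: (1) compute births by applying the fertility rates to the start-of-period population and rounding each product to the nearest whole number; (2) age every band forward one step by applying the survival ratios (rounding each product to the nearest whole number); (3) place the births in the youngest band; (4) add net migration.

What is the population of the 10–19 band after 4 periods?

7845

— Period 1 —
Births: 8500 * 0.368 = 3128  |  6200 * 0.392 = 2430 — total 5558
10–19: 20500 * 0.97 = 19885
20–29: 17300 * 0.967 = 16729
30–39: 7400 * 0.958 = 7089
40–49: 8500 * 0.944 = 8024
50–59: 6200 * 0.931 = 5772
60–69: 17200 * 0.945 = 16254
Net migration: 0–9 − 230 → 5328; 10–19 + 70 → 19955; 20–29 − 150 → 16579; 30–39 − 110 → 6979; 40–49 − 360 → 7664; 50–59 + 140 → 5912; 60–69 + 330 → 16584
→ [5328, 19955, 16579, 6979, 7664, 5912, 16584]
— Period 2 —
Births: 6979 * 0.368 = 2568  |  7664 * 0.392 = 3004 — total 5572
10–19: 5328 * 0.97 = 5168
20–29: 19955 * 0.967 = 19296
30–39: 16579 * 0.958 = 15883
40–49: 6979 * 0.944 = 6588
50–59: 7664 * 0.931 = 7135
60–69: 5912 * 0.945 = 5587
Net migration: 0–9 − 230 → 5342; 10–19 + 70 → 5238; 20–29 − 150 → 19146; 30–39 − 110 → 15773; 40–49 − 360 → 6228; 50–59 + 140 → 7275; 60–69 + 330 → 5917
→ [5342, 5238, 19146, 15773, 6228, 7275, 5917]
— Period 3 —
Births: 15773 * 0.368 = 5804  |  6228 * 0.392 = 2441 — total 8245
10–19: 5342 * 0.97 = 5182
20–29: 5238 * 0.967 = 5065
30–39: 19146 * 0.958 = 18342
40–49: 15773 * 0.944 = 14890
50–59: 6228 * 0.931 = 5798
60–69: 7275 * 0.945 = 6875
Net migration: 0–9 − 230 → 8015; 10–19 + 70 → 5252; 20–29 − 150 → 4915; 30–39 − 110 → 18232; 40–49 − 360 → 14530; 50–59 + 140 → 5938; 60–69 + 330 → 7205
→ [8015, 5252, 4915, 18232, 14530, 5938, 7205]
— Period 4 —
Births: 18232 * 0.368 = 6709  |  14530 * 0.392 = 5696 — total 12405
10–19: 8015 * 0.97 = 7775
20–29: 5252 * 0.967 = 5079
30–39: 4915 * 0.958 = 4709
40–49: 18232 * 0.944 = 17211
50–59: 14530 * 0.931 = 13527
60–69: 5938 * 0.945 = 5611
Net migration: 0–9 − 230 → 12175; 10–19 + 70 → 7845; 20–29 − 150 → 4929; 30–39 − 110 → 4599; 40–49 − 360 → 16851; 50–59 + 140 → 13667; 60–69 + 330 → 5941
→ [12175, 7845, 4929, 4599, 16851, 13667, 5941]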